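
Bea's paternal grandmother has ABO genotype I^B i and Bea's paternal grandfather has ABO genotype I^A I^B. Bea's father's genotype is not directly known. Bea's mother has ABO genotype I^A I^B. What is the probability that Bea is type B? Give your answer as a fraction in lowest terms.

Bea's father's ABO genotype from I^B i × I^A I^B: 1/4 I^A I^B, 1/4 I^A i, 1/4 I^B I^B, 1/4 I^B i.
Crossing each possibility with the mother I^A I^B and summing P(type B): 1/4·1/4 + 1/4·1/4 + 1/4·1/2 + 1/4·1/2 = 3/8.

3/8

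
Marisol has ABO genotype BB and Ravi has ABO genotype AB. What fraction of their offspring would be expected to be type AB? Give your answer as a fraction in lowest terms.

1/2

ABO cross BB × AB → offspring phenotypes: 1/2 B, 1/2 AB.
So P(type AB) = 1/2.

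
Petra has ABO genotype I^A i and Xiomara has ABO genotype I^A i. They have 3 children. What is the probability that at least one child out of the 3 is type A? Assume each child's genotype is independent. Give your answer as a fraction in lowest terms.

ABO cross I^A i × I^A i → 1/4 O, 3/4 A.
So P(type A) = 3/4 per child.
P(none) = (1/4)^3 = 1/64; P(at least one) = 1 − 1/64 = 63/64.

63/64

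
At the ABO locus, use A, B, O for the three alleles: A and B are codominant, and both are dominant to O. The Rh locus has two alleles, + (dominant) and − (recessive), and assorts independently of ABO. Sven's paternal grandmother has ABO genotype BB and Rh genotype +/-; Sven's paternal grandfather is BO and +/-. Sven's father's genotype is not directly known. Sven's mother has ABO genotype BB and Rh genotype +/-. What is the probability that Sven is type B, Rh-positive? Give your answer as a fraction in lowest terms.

Sven's father's ABO genotype from BB × BO: 1/2 BB, 1/2 BO.
Crossing each possibility with the mother BB and summing P(type B): 1/2·1 + 1/2·1 = 1.
Similarly for Rh via the father's Rh distribution: P(Rh+) = 3/4.
Independent loci: 1 × 3/4 = 3/4.

3/4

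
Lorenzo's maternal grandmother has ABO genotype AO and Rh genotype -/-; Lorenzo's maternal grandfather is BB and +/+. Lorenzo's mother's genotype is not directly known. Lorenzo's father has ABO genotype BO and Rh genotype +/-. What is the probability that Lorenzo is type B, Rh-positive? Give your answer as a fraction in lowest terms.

15/32

Lorenzo's mother's ABO genotype from AO × BB: 1/2 AB, 1/2 BO.
Crossing each possibility with the father BO and summing P(type B): 1/2·1/2 + 1/2·3/4 = 5/8.
Similarly for Rh via the mother's Rh distribution: P(Rh+) = 3/4.
Independent loci: 5/8 × 3/4 = 15/32.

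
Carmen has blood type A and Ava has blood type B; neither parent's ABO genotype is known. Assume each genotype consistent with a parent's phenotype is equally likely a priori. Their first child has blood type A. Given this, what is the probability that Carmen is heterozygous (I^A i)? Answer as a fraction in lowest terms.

Possible genotypes: Carmen ∈ {I^A I^A, I^A i}; Ava ∈ {I^B I^B, I^B i}.
Weight each parental genotype pair by prior × P(type-A child):
  I^A I^A × I^B i: posterior weight 2/3.
  I^A i × I^B i: posterior weight 1/3.
Sum the posterior weight over pairs where Carmen is I^A i: 1/3.

1/3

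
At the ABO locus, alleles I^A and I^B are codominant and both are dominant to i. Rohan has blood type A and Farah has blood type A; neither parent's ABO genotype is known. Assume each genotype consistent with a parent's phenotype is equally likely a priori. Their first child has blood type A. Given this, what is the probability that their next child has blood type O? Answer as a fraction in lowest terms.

1/20

Possible genotypes: Rohan ∈ {I^A I^A, I^A i}; Farah ∈ {I^A I^A, I^A i}.
Weight each parental genotype pair by prior × P(type-A child):
  I^A I^A × I^A I^A: posterior weight 4/15; P(next child type O) = 0.
  I^A I^A × I^A i: posterior weight 4/15; P(next child type O) = 0.
  I^A i × I^A I^A: posterior weight 4/15; P(next child type O) = 0.
  I^A i × I^A i: posterior weight 1/5; P(next child type O) = 1/4.
Weighted sum = 1/20.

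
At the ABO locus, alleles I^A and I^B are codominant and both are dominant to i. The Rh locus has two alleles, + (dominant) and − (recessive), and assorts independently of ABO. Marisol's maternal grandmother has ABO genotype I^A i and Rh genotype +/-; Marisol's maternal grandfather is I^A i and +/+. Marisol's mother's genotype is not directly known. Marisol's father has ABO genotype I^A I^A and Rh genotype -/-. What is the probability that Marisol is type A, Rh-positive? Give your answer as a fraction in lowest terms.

Marisol's mother's ABO genotype from I^A i × I^A i: 1/4 I^A I^A, 1/2 I^A i, 1/4 i i.
Crossing each possibility with the father I^A I^A and summing P(type A): 1/4·1 + 1/2·1 + 1/4·1 = 1.
Similarly for Rh via the mother's Rh distribution: P(Rh+) = 3/4.
Independent loci: 1 × 3/4 = 3/4.

3/4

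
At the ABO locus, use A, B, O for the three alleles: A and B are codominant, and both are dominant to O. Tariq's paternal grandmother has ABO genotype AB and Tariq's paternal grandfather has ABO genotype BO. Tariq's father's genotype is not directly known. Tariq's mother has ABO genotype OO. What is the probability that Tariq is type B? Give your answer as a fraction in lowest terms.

Tariq's father's ABO genotype from AB × BO: 1/4 AB, 1/4 AO, 1/4 BB, 1/4 BO.
Crossing each possibility with the mother OO and summing P(type B): 1/4·1/2 + 1/4·0 + 1/4·1 + 1/4·1/2 = 1/2.

1/2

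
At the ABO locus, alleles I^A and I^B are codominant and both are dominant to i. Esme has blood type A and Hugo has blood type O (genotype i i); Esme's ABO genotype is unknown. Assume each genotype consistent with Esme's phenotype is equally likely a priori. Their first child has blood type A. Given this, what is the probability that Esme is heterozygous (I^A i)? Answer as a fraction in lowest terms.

1/3

Possible genotypes: Esme ∈ {I^A I^A, I^A i}; Hugo ∈ {i i}.
Weight each parental genotype pair by prior × P(type-A child):
  I^A I^A × i i: posterior weight 2/3.
  I^A i × i i: posterior weight 1/3.
Sum the posterior weight over pairs where Esme is I^A i: 1/3.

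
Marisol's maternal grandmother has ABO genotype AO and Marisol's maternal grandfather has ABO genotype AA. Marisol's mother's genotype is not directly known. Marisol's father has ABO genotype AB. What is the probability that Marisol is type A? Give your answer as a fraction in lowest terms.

1/2

Marisol's mother's ABO genotype from AO × AA: 1/2 AA, 1/2 AO.
Crossing each possibility with the father AB and summing P(type A): 1/2·1/2 + 1/2·1/2 = 1/2.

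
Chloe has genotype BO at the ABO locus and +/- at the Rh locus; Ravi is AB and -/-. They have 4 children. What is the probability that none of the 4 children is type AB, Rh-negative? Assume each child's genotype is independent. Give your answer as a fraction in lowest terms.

2401/4096

ABO cross BO × AB → 1/4 A, 1/2 B, 1/4 AB.
Rh cross +/- × -/- → 1/2 Rh+, 1/2 Rh-; so P(type AB, Rh-negative) = 1/4 × 1/2 = 1/8 per child.
P(not type AB, Rh-negative) = 7/8 for one child; (7/8)^4 = 2401/4096.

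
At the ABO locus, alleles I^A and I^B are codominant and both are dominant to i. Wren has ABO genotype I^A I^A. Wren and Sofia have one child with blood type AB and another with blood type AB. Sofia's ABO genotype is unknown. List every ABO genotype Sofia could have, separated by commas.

For each candidate genotype of Sofia, check whether crossing it with I^A I^A can produce every observed child phenotype.
  I^A I^A → possible child types {A} ✗
  I^A I^B → possible child types {A, AB} ✓
  I^A i → possible child types {A} ✗
  I^B I^B → possible child types {AB} ✓
  I^B i → possible child types {A, AB} ✓
  i i → possible child types {A} ✗

I^A I^B, I^B I^B, I^B i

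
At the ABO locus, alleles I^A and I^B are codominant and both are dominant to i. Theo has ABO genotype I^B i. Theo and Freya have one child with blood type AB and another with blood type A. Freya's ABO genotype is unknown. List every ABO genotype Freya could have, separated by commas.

I^A I^A, I^A I^B, I^A i

For each candidate genotype of Freya, check whether crossing it with I^B i can produce every observed child phenotype.
  I^A I^A → possible child types {A, AB} ✓
  I^A I^B → possible child types {A, B, AB} ✓
  I^A i → possible child types {O, A, B, AB} ✓
  I^B I^B → possible child types {B} ✗
  I^B i → possible child types {O, B} ✗
  i i → possible child types {O, B} ✗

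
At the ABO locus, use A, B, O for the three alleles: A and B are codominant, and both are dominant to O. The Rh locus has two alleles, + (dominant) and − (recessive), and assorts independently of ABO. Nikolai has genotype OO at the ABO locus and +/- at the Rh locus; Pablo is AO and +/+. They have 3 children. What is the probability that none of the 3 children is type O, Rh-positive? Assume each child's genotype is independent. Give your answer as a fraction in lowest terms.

1/8

ABO cross OO × AO → 1/2 O, 1/2 A.
Rh cross +/- × +/+ → 1 Rh+; so P(type O, Rh-positive) = 1/2 × 1 = 1/2 per child.
P(not type O, Rh-positive) = 1/2 for one child; (1/2)^3 = 1/8.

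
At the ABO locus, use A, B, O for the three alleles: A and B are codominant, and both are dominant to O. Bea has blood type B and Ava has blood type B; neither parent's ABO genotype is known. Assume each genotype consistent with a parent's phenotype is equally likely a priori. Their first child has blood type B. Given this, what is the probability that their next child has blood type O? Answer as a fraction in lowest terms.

Possible genotypes: Bea ∈ {BB, BO}; Ava ∈ {BB, BO}.
Weight each parental genotype pair by prior × P(type-B child):
  BB × BB: posterior weight 4/15; P(next child type O) = 0.
  BB × BO: posterior weight 4/15; P(next child type O) = 0.
  BO × BB: posterior weight 4/15; P(next child type O) = 0.
  BO × BO: posterior weight 1/5; P(next child type O) = 1/4.
Weighted sum = 1/20.

1/20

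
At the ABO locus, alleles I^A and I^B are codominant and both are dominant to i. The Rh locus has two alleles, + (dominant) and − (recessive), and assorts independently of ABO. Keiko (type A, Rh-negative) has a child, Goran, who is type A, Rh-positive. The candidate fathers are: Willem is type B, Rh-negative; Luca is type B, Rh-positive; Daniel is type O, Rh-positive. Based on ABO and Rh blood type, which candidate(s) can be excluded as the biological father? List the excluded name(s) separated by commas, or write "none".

A candidate is excluded only if no genotype consistent with his phenotype could produce a type A, Rh-positive child with a type A, Rh-negative mother.
Willem (type B, Rh-): no genotype consistent with that phenotype can produce a type-A Rh+ child with a type-A mother.

Willem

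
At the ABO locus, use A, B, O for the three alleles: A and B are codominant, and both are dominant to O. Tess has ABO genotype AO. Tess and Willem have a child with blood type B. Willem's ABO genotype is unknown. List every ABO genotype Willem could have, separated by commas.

For each candidate genotype of Willem, check whether crossing it with AO can produce every observed child phenotype.
  AA → possible child types {A} ✗
  AB → possible child types {A, B, AB} ✓
  AO → possible child types {O, A} ✗
  BB → possible child types {B, AB} ✓
  BO → possible child types {O, A, B, AB} ✓
  OO → possible child types {O, A} ✗

AB, BB, BO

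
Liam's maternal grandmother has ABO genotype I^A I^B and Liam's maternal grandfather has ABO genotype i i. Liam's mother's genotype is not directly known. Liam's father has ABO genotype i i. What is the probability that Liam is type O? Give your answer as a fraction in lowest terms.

Liam's mother's ABO genotype from I^A I^B × i i: 1/2 I^A i, 1/2 I^B i.
Crossing each possibility with the father i i and summing P(type O): 1/2·1/2 + 1/2·1/2 = 1/2.

1/2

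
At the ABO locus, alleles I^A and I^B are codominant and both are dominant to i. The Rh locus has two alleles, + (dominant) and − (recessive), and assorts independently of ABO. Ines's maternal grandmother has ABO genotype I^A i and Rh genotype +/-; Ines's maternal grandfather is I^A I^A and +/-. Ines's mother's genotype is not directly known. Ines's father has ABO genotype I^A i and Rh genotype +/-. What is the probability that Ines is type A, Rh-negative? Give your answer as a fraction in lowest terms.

7/32

Ines's mother's ABO genotype from I^A i × I^A I^A: 1/2 I^A I^A, 1/2 I^A i.
Crossing each possibility with the father I^A i and summing P(type A): 1/2·1 + 1/2·3/4 = 7/8.
Similarly for Rh via the mother's Rh distribution: P(Rh-) = 1/4.
Independent loci: 7/8 × 1/4 = 7/32.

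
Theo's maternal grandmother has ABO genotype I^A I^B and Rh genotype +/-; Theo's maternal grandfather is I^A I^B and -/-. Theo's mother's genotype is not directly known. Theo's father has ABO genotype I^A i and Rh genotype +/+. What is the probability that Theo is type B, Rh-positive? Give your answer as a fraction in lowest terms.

1/4

Theo's mother's ABO genotype from I^A I^B × I^A I^B: 1/4 I^A I^A, 1/2 I^A I^B, 1/4 I^B I^B.
Crossing each possibility with the father I^A i and summing P(type B): 1/4·0 + 1/2·1/4 + 1/4·1/2 = 1/4.
Similarly for Rh via the mother's Rh distribution: P(Rh+) = 1.
Independent loci: 1/4 × 1 = 1/4.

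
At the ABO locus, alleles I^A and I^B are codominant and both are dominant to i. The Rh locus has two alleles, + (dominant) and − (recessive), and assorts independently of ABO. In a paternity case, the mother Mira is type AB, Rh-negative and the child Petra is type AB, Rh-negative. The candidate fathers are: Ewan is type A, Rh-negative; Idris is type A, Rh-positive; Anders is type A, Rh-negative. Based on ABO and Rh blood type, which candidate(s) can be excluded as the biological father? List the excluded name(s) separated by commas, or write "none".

A candidate is excluded only if no genotype consistent with his phenotype could produce a type AB, Rh-negative child with a type AB, Rh-negative mother.
Every candidate has at least one consistent genotype combination, so none can be excluded.

none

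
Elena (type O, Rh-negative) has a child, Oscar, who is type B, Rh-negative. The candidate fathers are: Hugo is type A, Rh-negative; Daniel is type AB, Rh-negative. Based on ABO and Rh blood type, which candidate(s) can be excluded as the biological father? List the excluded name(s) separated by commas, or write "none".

Hugo

A candidate is excluded only if no genotype consistent with his phenotype could produce a type B, Rh-negative child with a type O, Rh-negative mother.
Hugo (type A, Rh-): no genotype consistent with that phenotype can produce a type-B Rh- child with a type-O mother.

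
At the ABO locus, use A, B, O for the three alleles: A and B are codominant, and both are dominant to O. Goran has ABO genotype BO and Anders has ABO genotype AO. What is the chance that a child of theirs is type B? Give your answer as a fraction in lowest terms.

1/4

ABO cross BO × AO → offspring phenotypes: 1/4 O, 1/4 A, 1/4 B, 1/4 AB.
So P(type B) = 1/4.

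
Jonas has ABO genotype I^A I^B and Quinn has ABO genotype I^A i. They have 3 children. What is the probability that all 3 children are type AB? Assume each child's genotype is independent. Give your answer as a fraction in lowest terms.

1/64

ABO cross I^A I^B × I^A i → 1/2 A, 1/4 B, 1/4 AB.
So P(type AB) = 1/4 per child.
All 3 independent: (1/4)^3 = 1/64.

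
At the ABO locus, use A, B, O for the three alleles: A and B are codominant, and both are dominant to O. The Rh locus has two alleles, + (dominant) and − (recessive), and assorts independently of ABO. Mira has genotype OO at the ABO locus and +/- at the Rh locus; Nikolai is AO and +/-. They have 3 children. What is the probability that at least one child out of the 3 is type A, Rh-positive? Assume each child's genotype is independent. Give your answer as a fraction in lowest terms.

387/512

ABO cross OO × AO → 1/2 O, 1/2 A.
Rh cross +/- × +/- → 3/4 Rh+, 1/4 Rh-; so P(type A, Rh-positive) = 1/2 × 3/4 = 3/8 per child.
P(none) = (5/8)^3 = 125/512; P(at least one) = 1 − 125/512 = 387/512.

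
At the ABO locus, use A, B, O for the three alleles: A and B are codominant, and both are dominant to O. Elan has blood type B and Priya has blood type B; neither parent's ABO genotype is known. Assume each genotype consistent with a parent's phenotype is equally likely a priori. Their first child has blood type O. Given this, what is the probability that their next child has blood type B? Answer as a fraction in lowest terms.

3/4

Possible genotypes: Elan ∈ {BB, BO}; Priya ∈ {BB, BO}.
Weight each parental genotype pair by prior × P(type-O child):
  BO × BO: posterior weight 1; P(next child type B) = 3/4.
Weighted sum = 3/4.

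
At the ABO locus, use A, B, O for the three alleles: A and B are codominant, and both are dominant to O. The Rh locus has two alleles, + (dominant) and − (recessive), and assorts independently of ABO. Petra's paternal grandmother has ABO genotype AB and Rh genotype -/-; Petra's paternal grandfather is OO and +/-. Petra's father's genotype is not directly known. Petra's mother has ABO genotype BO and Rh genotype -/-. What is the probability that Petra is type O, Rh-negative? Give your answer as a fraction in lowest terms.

3/16

Petra's father's ABO genotype from AB × OO: 1/2 AO, 1/2 BO.
Crossing each possibility with the mother BO and summing P(type O): 1/2·1/4 + 1/2·1/4 = 1/4.
Similarly for Rh via the father's Rh distribution: P(Rh-) = 3/4.
Independent loci: 1/4 × 3/4 = 3/16.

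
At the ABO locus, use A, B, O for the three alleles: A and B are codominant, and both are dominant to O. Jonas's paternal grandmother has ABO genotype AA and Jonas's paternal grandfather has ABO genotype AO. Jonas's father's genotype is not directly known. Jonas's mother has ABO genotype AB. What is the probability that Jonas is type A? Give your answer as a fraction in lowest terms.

1/2

Jonas's father's ABO genotype from AA × AO: 1/2 AA, 1/2 AO.
Crossing each possibility with the mother AB and summing P(type A): 1/2·1/2 + 1/2·1/2 = 1/2.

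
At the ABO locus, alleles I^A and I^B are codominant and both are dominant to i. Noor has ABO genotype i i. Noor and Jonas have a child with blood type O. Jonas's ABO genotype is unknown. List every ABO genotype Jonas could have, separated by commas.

For each candidate genotype of Jonas, check whether crossing it with i i can produce every observed child phenotype.
  I^A I^A → possible child types {A} ✗
  I^A I^B → possible child types {A, B} ✗
  I^A i → possible child types {O, A} ✓
  I^B I^B → possible child types {B} ✗
  I^B i → possible child types {O, B} ✓
  i i → possible child types {O} ✓

I^A i, I^B i, i i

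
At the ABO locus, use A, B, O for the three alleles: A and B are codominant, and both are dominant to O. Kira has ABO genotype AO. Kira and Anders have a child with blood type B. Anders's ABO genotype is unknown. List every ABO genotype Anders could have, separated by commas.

For each candidate genotype of Anders, check whether crossing it with AO can produce every observed child phenotype.
  AA → possible child types {A} ✗
  AB → possible child types {A, B, AB} ✓
  AO → possible child types {O, A} ✗
  BB → possible child types {B, AB} ✓
  BO → possible child types {O, A, B, AB} ✓
  OO → possible child types {O, A} ✗

AB, BB, BO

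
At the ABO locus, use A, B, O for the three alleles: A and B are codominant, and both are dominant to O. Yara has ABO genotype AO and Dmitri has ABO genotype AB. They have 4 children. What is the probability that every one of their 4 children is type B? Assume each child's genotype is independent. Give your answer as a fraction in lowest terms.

1/256

ABO cross AO × AB → 1/2 A, 1/4 B, 1/4 AB.
So P(type B) = 1/4 per child.
All 4 independent: (1/4)^4 = 1/256.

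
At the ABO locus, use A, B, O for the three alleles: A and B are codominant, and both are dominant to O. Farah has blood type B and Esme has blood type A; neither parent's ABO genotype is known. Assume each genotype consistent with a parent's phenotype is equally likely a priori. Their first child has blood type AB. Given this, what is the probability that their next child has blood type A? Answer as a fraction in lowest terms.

5/36

Possible genotypes: Farah ∈ {BB, BO}; Esme ∈ {AA, AO}.
Weight each parental genotype pair by prior × P(type-AB child):
  BB × AA: posterior weight 4/9; P(next child type A) = 0.
  BB × AO: posterior weight 2/9; P(next child type A) = 0.
  BO × AA: posterior weight 2/9; P(next child type A) = 1/2.
  BO × AO: posterior weight 1/9; P(next child type A) = 1/4.
Weighted sum = 5/36.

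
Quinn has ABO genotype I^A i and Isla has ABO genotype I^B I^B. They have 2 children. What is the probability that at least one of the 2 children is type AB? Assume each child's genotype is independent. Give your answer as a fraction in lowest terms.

ABO cross I^A i × I^B I^B → 1/2 B, 1/2 AB.
So P(type AB) = 1/2 per child.
P(none) = (1/2)^2 = 1/4; P(at least one) = 1 − 1/4 = 3/4.

3/4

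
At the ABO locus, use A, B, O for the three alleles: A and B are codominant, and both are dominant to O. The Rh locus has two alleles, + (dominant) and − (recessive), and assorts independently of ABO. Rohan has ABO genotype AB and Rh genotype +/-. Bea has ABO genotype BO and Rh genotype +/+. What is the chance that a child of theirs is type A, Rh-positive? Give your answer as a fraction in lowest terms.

ABO cross AB × BO → offspring phenotypes: 1/4 A, 1/2 B, 1/4 AB.
Rh cross +/- × +/+ → 1 Rh+.
Independent loci: P(type A, Rh-positive) = 1/4 × 1 = 1/4.

1/4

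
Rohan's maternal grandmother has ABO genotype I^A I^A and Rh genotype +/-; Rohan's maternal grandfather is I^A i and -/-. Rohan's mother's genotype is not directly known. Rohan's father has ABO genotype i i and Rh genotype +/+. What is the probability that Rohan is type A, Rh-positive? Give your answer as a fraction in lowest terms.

Rohan's mother's ABO genotype from I^A I^A × I^A i: 1/2 I^A I^A, 1/2 I^A i.
Crossing each possibility with the father i i and summing P(type A): 1/2·1 + 1/2·1/2 = 3/4.
Similarly for Rh via the mother's Rh distribution: P(Rh+) = 1.
Independent loci: 3/4 × 1 = 3/4.

3/4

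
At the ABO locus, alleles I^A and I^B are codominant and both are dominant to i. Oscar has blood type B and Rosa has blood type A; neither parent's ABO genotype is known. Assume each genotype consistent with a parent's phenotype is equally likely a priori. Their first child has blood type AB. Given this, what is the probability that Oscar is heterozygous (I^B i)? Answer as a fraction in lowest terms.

Possible genotypes: Oscar ∈ {I^B I^B, I^B i}; Rosa ∈ {I^A I^A, I^A i}.
Weight each parental genotype pair by prior × P(type-AB child):
  I^B I^B × I^A I^A: posterior weight 4/9.
  I^B I^B × I^A i: posterior weight 2/9.
  I^B i × I^A I^A: posterior weight 2/9.
  I^B i × I^A i: posterior weight 1/9.
Sum the posterior weight over pairs where Oscar is I^B i: 1/3.

1/3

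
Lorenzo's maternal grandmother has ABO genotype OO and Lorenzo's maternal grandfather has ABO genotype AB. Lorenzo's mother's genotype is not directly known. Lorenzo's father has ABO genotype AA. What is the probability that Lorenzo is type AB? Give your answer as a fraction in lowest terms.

1/4

Lorenzo's mother's ABO genotype from OO × AB: 1/2 AO, 1/2 BO.
Crossing each possibility with the father AA and summing P(type AB): 1/2·0 + 1/2·1/2 = 1/4.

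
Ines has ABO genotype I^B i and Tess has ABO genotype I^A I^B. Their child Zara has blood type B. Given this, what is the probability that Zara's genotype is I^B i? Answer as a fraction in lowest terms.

1/2

Cross I^B i × I^A I^B → 1/4 I^A I^B, 1/4 I^A i, 1/4 I^B I^B, 1/4 I^B i.
Type-B genotypes among offspring: I^B I^B (1/4), I^B i (1/4); total 1/2.
P(I^B i | type B) = (1/4) / (1/2) = 1/2.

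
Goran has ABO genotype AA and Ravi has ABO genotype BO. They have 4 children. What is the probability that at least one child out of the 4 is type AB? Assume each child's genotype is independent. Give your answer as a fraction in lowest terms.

ABO cross AA × BO → 1/2 A, 1/2 AB.
So P(type AB) = 1/2 per child.
P(none) = (1/2)^4 = 1/16; P(at least one) = 1 − 1/16 = 15/16.

15/16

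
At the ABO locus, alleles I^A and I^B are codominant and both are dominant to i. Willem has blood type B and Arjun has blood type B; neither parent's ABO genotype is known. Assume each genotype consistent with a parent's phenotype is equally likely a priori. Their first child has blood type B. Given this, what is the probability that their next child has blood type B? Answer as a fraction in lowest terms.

19/20

Possible genotypes: Willem ∈ {I^B I^B, I^B i}; Arjun ∈ {I^B I^B, I^B i}.
Weight each parental genotype pair by prior × P(type-B child):
  I^B I^B × I^B I^B: posterior weight 4/15; P(next child type B) = 1.
  I^B I^B × I^B i: posterior weight 4/15; P(next child type B) = 1.
  I^B i × I^B I^B: posterior weight 4/15; P(next child type B) = 1.
  I^B i × I^B i: posterior weight 1/5; P(next child type B) = 3/4.
Weighted sum = 19/20.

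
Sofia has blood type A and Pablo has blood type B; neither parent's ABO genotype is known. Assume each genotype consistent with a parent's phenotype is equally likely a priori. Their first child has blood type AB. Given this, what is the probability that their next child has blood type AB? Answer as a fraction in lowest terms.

Possible genotypes: Sofia ∈ {I^A I^A, I^A i}; Pablo ∈ {I^B I^B, I^B i}.
Weight each parental genotype pair by prior × P(type-AB child):
  I^A I^A × I^B I^B: posterior weight 4/9; P(next child type AB) = 1.
  I^A I^A × I^B i: posterior weight 2/9; P(next child type AB) = 1/2.
  I^A i × I^B I^B: posterior weight 2/9; P(next child type AB) = 1/2.
  I^A i × I^B i: posterior weight 1/9; P(next child type AB) = 1/4.
Weighted sum = 25/36.

25/36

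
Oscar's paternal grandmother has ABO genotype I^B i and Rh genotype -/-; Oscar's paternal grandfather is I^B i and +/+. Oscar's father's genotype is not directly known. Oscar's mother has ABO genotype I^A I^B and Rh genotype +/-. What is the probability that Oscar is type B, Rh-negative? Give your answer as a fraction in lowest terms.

Oscar's father's ABO genotype from I^B i × I^B i: 1/4 I^B I^B, 1/2 I^B i, 1/4 i i.
Crossing each possibility with the mother I^A I^B and summing P(type B): 1/4·1/2 + 1/2·1/2 + 1/4·1/2 = 1/2.
Similarly for Rh via the father's Rh distribution: P(Rh-) = 1/4.
Independent loci: 1/2 × 1/4 = 1/8.

1/8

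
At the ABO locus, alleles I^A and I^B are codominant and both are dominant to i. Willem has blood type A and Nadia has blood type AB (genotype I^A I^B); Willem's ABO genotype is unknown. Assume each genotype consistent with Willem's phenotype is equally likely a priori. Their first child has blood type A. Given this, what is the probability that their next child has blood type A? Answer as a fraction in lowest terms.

Possible genotypes: Willem ∈ {I^A I^A, I^A i}; Nadia ∈ {I^A I^B}.
Weight each parental genotype pair by prior × P(type-A child):
  I^A I^A × I^A I^B: posterior weight 1/2; P(next child type A) = 1/2.
  I^A i × I^A I^B: posterior weight 1/2; P(next child type A) = 1/2.
Weighted sum = 1/2.

1/2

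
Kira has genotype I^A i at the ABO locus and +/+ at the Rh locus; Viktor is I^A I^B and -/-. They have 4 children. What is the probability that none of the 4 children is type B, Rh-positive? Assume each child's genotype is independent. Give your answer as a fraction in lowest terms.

81/256

ABO cross I^A i × I^A I^B → 1/2 A, 1/4 B, 1/4 AB.
Rh cross +/+ × -/- → 1 Rh+; so P(type B, Rh-positive) = 1/4 × 1 = 1/4 per child.
P(not type B, Rh-positive) = 3/4 for one child; (3/4)^4 = 81/256.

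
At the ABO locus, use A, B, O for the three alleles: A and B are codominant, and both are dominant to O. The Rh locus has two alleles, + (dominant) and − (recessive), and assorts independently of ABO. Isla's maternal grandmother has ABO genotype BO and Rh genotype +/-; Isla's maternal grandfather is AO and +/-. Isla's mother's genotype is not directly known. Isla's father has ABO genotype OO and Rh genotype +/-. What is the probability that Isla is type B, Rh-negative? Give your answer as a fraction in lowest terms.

Isla's mother's ABO genotype from BO × AO: 1/4 AB, 1/4 AO, 1/4 BO, 1/4 OO.
Crossing each possibility with the father OO and summing P(type B): 1/4·1/2 + 1/4·0 + 1/4·1/2 + 1/4·0 = 1/4.
Similarly for Rh via the mother's Rh distribution: P(Rh-) = 1/4.
Independent loci: 1/4 × 1/4 = 1/16.

1/16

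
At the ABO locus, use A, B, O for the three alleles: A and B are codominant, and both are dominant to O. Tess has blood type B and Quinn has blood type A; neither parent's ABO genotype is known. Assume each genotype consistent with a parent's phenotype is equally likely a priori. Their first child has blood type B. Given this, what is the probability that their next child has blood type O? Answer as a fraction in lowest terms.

1/12

Possible genotypes: Tess ∈ {BB, BO}; Quinn ∈ {AA, AO}.
Weight each parental genotype pair by prior × P(type-B child):
  BB × AO: posterior weight 2/3; P(next child type O) = 0.
  BO × AO: posterior weight 1/3; P(next child type O) = 1/4.
Weighted sum = 1/12.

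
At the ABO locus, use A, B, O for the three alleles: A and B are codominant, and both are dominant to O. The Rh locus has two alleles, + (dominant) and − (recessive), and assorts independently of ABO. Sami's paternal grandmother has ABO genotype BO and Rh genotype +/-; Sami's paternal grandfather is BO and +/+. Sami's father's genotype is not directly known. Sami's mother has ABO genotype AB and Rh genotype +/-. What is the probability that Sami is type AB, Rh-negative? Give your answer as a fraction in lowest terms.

Sami's father's ABO genotype from BO × BO: 1/4 BB, 1/2 BO, 1/4 OO.
Crossing each possibility with the mother AB and summing P(type AB): 1/4·1/2 + 1/2·1/4 + 1/4·0 = 1/4.
Similarly for Rh via the father's Rh distribution: P(Rh-) = 1/8.
Independent loci: 1/4 × 1/8 = 1/32.

1/32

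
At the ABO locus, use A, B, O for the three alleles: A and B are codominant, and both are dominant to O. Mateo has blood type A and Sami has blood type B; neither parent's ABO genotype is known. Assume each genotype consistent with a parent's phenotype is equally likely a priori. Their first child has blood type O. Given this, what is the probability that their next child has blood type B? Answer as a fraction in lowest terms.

Possible genotypes: Mateo ∈ {AA, AO}; Sami ∈ {BB, BO}.
Weight each parental genotype pair by prior × P(type-O child):
  AO × BO: posterior weight 1; P(next child type B) = 1/4.
Weighted sum = 1/4.

1/4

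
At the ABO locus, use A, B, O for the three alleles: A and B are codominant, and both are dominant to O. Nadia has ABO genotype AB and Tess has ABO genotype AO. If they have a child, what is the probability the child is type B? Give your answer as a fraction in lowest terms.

ABO cross AB × AO → offspring phenotypes: 1/2 A, 1/4 B, 1/4 AB.
So P(type B) = 1/4.

1/4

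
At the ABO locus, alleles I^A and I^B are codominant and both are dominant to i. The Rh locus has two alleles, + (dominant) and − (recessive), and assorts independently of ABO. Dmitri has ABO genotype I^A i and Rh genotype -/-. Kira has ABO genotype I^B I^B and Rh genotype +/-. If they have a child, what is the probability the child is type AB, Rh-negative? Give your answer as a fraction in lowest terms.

1/4

ABO cross I^A i × I^B I^B → offspring phenotypes: 1/2 B, 1/2 AB.
Rh cross -/- × +/- → 1/2 Rh+, 1/2 Rh-.
Independent loci: P(type AB, Rh-negative) = 1/2 × 1/2 = 1/4.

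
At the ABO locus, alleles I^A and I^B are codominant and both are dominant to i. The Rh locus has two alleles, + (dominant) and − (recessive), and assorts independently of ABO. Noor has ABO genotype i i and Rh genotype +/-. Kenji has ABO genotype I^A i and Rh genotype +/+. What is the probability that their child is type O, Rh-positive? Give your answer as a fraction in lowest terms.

ABO cross i i × I^A i → offspring phenotypes: 1/2 O, 1/2 A.
Rh cross +/- × +/+ → 1 Rh+.
Independent loci: P(type O, Rh-positive) = 1/2 × 1 = 1/2.

1/2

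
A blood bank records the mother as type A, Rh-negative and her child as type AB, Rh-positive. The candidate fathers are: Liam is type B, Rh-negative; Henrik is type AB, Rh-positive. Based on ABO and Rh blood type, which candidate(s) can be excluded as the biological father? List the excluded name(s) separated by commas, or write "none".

Liam

A candidate is excluded only if no genotype consistent with his phenotype could produce a type AB, Rh-positive child with a type A, Rh-negative mother.
Liam (type B, Rh-): no genotype consistent with that phenotype can produce a type-AB Rh+ child with a type-A mother.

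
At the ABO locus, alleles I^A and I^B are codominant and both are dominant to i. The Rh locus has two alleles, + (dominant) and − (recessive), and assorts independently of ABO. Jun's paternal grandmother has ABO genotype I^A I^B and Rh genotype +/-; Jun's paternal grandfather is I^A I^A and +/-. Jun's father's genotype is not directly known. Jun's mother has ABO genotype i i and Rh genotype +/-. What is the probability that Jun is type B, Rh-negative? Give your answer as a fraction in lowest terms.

1/16

Jun's father's ABO genotype from I^A I^B × I^A I^A: 1/2 I^A I^A, 1/2 I^A I^B.
Crossing each possibility with the mother i i and summing P(type B): 1/2·0 + 1/2·1/2 = 1/4.
Similarly for Rh via the father's Rh distribution: P(Rh-) = 1/4.
Independent loci: 1/4 × 1/4 = 1/16.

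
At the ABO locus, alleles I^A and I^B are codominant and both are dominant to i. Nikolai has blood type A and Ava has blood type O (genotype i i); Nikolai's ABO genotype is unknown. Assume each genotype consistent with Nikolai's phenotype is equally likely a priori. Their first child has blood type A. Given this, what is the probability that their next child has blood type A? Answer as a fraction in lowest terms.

5/6

Possible genotypes: Nikolai ∈ {I^A I^A, I^A i}; Ava ∈ {i i}.
Weight each parental genotype pair by prior × P(type-A child):
  I^A I^A × i i: posterior weight 2/3; P(next child type A) = 1.
  I^A i × i i: posterior weight 1/3; P(next child type A) = 1/2.
Weighted sum = 5/6.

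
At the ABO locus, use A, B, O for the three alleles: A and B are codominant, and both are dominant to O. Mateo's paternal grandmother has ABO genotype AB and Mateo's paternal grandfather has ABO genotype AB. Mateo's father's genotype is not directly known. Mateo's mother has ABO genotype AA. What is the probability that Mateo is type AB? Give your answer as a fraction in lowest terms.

1/2

Mateo's father's ABO genotype from AB × AB: 1/4 AA, 1/2 AB, 1/4 BB.
Crossing each possibility with the mother AA and summing P(type AB): 1/4·0 + 1/2·1/2 + 1/4·1 = 1/2.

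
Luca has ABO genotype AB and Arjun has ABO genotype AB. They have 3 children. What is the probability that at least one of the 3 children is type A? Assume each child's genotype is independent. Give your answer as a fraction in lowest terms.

ABO cross AB × AB → 1/4 A, 1/4 B, 1/2 AB.
So P(type A) = 1/4 per child.
P(none) = (3/4)^3 = 27/64; P(at least one) = 1 − 27/64 = 37/64.

37/64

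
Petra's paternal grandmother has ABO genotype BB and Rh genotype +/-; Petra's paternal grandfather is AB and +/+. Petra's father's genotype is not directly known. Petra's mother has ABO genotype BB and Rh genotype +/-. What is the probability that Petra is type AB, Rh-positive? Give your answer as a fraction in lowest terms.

7/32

Petra's father's ABO genotype from BB × AB: 1/2 AB, 1/2 BB.
Crossing each possibility with the mother BB and summing P(type AB): 1/2·1/2 + 1/2·0 = 1/4.
Similarly for Rh via the father's Rh distribution: P(Rh+) = 7/8.
Independent loci: 1/4 × 7/8 = 7/32.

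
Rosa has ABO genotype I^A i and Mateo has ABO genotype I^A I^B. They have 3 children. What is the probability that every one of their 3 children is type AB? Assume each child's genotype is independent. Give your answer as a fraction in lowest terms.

1/64

ABO cross I^A i × I^A I^B → 1/2 A, 1/4 B, 1/4 AB.
So P(type AB) = 1/4 per child.
All 3 independent: (1/4)^3 = 1/64.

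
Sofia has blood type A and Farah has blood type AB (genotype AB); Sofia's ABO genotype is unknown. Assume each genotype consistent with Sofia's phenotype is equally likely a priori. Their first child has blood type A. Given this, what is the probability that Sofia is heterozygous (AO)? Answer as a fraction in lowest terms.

1/2

Possible genotypes: Sofia ∈ {AA, AO}; Farah ∈ {AB}.
Weight each parental genotype pair by prior × P(type-A child):
  AA × AB: posterior weight 1/2.
  AO × AB: posterior weight 1/2.
Sum the posterior weight over pairs where Sofia is AO: 1/2.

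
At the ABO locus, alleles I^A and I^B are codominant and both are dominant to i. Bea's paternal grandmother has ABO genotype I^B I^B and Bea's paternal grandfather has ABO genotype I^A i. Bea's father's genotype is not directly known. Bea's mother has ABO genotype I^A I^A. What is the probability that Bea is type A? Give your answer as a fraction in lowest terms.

Bea's father's ABO genotype from I^B I^B × I^A i: 1/2 I^A I^B, 1/2 I^B i.
Crossing each possibility with the mother I^A I^A and summing P(type A): 1/2·1/2 + 1/2·1/2 = 1/2.

1/2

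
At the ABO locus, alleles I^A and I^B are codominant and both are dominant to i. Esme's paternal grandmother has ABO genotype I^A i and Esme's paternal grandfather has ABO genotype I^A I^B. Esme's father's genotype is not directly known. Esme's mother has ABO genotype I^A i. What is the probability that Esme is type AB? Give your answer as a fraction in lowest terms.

1/8

Esme's father's ABO genotype from I^A i × I^A I^B: 1/4 I^A I^A, 1/4 I^A I^B, 1/4 I^A i, 1/4 I^B i.
Crossing each possibility with the mother I^A i and summing P(type AB): 1/4·0 + 1/4·1/4 + 1/4·0 + 1/4·1/4 = 1/8.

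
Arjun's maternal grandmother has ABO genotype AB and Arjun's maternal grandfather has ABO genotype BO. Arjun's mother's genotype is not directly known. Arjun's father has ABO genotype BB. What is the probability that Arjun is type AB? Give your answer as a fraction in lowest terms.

1/4

Arjun's mother's ABO genotype from AB × BO: 1/4 AB, 1/4 AO, 1/4 BB, 1/4 BO.
Crossing each possibility with the father BB and summing P(type AB): 1/4·1/2 + 1/4·1/2 + 1/4·0 + 1/4·0 = 1/4.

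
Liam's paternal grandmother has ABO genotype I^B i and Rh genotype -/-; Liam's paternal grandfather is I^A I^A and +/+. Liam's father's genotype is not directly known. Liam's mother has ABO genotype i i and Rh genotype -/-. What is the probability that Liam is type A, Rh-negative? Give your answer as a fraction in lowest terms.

1/4

Liam's father's ABO genotype from I^B i × I^A I^A: 1/2 I^A I^B, 1/2 I^A i.
Crossing each possibility with the mother i i and summing P(type A): 1/2·1/2 + 1/2·1/2 = 1/2.
Similarly for Rh via the father's Rh distribution: P(Rh-) = 1/2.
Independent loci: 1/2 × 1/2 = 1/4.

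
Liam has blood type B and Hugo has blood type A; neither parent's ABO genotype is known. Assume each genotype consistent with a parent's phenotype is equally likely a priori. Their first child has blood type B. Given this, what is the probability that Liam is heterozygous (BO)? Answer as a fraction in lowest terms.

Possible genotypes: Liam ∈ {BB, BO}; Hugo ∈ {AA, AO}.
Weight each parental genotype pair by prior × P(type-B child):
  BB × AO: posterior weight 2/3.
  BO × AO: posterior weight 1/3.
Sum the posterior weight over pairs where Liam is BO: 1/3.

1/3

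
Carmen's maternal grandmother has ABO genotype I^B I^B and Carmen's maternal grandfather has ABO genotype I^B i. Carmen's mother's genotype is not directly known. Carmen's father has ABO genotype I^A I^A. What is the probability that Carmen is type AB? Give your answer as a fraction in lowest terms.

Carmen's mother's ABO genotype from I^B I^B × I^B i: 1/2 I^B I^B, 1/2 I^B i.
Crossing each possibility with the father I^A I^A and summing P(type AB): 1/2·1 + 1/2·1/2 = 3/4.

3/4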